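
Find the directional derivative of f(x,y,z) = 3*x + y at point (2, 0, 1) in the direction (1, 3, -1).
6*sqrt(11)/11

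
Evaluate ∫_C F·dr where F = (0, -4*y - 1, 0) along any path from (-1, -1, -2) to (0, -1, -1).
0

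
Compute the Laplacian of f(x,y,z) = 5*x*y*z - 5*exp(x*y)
5*(-x**2 - y**2)*exp(x*y)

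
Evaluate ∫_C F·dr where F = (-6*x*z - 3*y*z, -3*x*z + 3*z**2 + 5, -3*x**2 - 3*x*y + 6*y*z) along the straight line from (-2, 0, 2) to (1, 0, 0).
24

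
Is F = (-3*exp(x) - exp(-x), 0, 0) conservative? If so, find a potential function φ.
Yes, F is conservative. φ = -3*exp(x) + exp(-x)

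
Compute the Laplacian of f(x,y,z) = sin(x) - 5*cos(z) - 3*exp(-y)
-sin(x) + 5*cos(z) - 3*exp(-y)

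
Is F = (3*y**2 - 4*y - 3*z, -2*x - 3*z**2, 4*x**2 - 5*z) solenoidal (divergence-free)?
No, ∇·F = -5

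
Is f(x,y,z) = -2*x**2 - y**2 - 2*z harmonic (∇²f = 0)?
No, ∇²f = -6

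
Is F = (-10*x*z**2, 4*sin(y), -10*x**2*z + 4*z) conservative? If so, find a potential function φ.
Yes, F is conservative. φ = -5*x**2*z**2 + 2*z**2 - 4*cos(y)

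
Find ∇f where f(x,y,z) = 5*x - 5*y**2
(5, -10*y, 0)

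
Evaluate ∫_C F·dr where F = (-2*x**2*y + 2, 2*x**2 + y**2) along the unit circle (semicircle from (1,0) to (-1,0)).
-4 + pi/4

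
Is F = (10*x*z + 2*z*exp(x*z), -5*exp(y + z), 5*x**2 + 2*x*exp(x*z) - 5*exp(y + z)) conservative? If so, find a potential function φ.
Yes, F is conservative. φ = 5*x**2*z + 2*exp(x*z) - 5*exp(y + z)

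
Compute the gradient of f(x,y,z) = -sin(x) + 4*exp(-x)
(-cos(x) - 4*exp(-x), 0, 0)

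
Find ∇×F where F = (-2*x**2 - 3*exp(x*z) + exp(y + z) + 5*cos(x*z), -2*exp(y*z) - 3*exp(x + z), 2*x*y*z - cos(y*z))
(2*x*z + 2*y*exp(y*z) + z*sin(y*z) + 3*exp(x + z), -3*x*exp(x*z) - 5*x*sin(x*z) - 2*y*z + exp(y + z), -3*exp(x + z) - exp(y + z))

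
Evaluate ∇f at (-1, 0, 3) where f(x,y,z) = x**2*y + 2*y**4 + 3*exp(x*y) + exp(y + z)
(0, -2 + exp(3), exp(3))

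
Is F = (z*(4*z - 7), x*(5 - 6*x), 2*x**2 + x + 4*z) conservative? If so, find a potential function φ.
No, ∇×F = (0, -4*x + 8*z - 8, 5 - 12*x) ≠ 0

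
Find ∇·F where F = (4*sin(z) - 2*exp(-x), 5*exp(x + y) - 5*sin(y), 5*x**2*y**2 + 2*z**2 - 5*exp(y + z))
((4*z + 5*exp(x + y) - 5*exp(y + z) - 5*cos(y))*exp(x) + 2)*exp(-x)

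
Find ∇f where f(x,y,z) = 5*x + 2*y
(5, 2, 0)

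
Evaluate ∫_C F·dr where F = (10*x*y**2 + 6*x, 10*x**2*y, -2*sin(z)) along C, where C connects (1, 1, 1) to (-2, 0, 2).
-2*cos(1) + 2*cos(2) + 4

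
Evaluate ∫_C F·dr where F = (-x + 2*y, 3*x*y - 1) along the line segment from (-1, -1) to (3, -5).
28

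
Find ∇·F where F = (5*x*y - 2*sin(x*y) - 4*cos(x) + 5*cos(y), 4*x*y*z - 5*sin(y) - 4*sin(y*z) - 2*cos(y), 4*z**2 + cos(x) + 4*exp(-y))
4*x*z - 2*y*cos(x*y) + 5*y - 4*z*cos(y*z) + 8*z + 4*sin(x) + 2*sin(y) - 5*cos(y)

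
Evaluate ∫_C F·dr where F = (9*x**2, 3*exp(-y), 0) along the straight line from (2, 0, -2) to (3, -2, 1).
60 - 3*exp(2)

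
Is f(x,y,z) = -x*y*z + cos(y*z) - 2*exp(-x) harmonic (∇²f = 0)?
No, ∇²f = ((-y**2 - z**2)*exp(x)*cos(y*z) - 2)*exp(-x)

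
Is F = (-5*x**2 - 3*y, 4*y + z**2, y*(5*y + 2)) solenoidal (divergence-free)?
No, ∇·F = 4 - 10*x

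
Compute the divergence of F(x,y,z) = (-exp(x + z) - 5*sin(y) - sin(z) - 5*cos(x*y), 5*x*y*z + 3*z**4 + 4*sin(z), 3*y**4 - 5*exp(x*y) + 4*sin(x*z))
5*x*z + 4*x*cos(x*z) + 5*y*sin(x*y) - exp(x + z)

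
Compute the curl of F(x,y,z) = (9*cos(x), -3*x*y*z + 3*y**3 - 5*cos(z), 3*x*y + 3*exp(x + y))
(3*x*y + 3*x + 3*exp(x + y) - 5*sin(z), -3*y - 3*exp(x + y), -3*y*z)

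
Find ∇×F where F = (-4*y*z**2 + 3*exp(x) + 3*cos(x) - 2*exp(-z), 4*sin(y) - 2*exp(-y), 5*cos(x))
(0, -8*y*z + 5*sin(x) + 2*exp(-z), 4*z**2)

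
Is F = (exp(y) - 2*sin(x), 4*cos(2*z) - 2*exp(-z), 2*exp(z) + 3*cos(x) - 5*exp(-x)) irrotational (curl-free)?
No, ∇×F = (8*sin(2*z) - 2*exp(-z), 3*sin(x) - 5*exp(-x), -exp(y))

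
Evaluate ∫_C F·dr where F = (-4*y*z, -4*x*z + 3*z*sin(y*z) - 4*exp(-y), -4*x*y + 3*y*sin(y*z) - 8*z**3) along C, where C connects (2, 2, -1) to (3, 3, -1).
3*cos(2) - 4*exp(-2) + 4*exp(-3) - 3*cos(3) + 20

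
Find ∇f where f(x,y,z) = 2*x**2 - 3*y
(4*x, -3, 0)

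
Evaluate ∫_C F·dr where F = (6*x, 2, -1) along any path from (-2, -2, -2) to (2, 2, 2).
4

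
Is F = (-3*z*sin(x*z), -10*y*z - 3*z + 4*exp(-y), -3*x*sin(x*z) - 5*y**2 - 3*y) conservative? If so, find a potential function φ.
Yes, F is conservative. φ = -5*y**2*z - 3*y*z + 3*cos(x*z) - 4*exp(-y)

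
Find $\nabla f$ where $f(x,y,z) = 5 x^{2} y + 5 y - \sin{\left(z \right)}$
(10*x*y, 5*x**2 + 5, -cos(z))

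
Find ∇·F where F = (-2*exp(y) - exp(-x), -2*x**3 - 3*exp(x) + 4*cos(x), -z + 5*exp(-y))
-1 + exp(-x)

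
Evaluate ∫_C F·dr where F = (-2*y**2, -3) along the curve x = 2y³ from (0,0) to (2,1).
-27/5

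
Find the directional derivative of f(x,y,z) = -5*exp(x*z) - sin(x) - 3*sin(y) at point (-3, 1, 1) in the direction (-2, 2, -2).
sqrt(3)*(-3*exp(3)*cos(1) + exp(3)*cos(3) - 10)*exp(-3)/3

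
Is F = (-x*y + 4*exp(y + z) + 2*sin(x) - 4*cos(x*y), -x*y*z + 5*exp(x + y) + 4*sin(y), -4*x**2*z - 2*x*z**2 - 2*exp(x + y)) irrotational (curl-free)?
No, ∇×F = (x*y - 2*exp(x + y), 8*x*z + 2*z**2 + 2*exp(x + y) + 4*exp(y + z), -4*x*sin(x*y) + x - y*z + 5*exp(x + y) - 4*exp(y + z))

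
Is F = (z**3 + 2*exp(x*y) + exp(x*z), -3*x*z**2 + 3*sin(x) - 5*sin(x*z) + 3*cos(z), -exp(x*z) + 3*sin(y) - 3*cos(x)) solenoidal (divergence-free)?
No, ∇·F = -x*exp(x*z) + 2*y*exp(x*y) + z*exp(x*z)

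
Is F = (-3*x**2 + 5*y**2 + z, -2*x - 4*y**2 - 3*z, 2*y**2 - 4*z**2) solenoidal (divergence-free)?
No, ∇·F = -6*x - 8*y - 8*z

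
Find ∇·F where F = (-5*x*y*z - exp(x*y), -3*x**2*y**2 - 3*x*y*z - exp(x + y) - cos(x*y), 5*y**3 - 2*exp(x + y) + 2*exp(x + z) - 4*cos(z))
-6*x**2*y - 3*x*z + x*sin(x*y) - 5*y*z - y*exp(x*y) - exp(x + y) + 2*exp(x + z) + 4*sin(z)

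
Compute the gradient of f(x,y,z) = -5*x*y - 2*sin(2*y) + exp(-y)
(-5*y, -5*x - 4*cos(2*y) - exp(-y), 0)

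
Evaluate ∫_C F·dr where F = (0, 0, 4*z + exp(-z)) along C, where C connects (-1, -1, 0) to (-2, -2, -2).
9 - exp(2)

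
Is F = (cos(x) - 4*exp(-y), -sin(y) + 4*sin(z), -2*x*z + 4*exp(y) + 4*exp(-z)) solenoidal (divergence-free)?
No, ∇·F = -2*x - sin(x) - cos(y) - 4*exp(-z)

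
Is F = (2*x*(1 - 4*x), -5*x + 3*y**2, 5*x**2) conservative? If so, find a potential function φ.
No, ∇×F = (0, -10*x, -5) ≠ 0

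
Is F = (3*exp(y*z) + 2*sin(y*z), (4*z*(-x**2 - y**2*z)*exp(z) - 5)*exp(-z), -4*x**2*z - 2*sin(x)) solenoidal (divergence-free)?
No, ∇·F = -4*x**2 - 8*y*z**2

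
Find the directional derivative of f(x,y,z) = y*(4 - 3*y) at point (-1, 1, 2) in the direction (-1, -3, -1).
6*sqrt(11)/11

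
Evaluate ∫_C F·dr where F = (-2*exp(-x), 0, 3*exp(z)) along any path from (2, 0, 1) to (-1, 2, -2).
(1 - exp(3))*exp(-2)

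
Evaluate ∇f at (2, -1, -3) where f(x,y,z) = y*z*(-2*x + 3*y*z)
(-6, -42, -14)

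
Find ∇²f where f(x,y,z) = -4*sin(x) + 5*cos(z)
4*sin(x) - 5*cos(z)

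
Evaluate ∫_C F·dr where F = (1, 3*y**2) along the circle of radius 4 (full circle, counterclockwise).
0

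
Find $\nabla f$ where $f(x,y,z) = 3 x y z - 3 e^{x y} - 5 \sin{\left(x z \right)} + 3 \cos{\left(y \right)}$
(3*y*z - 3*y*exp(x*y) - 5*z*cos(x*z), 3*x*z - 3*x*exp(x*y) - 3*sin(y), x*(3*y - 5*cos(x*z)))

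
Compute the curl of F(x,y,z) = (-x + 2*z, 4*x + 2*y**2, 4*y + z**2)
(4, 2, 4)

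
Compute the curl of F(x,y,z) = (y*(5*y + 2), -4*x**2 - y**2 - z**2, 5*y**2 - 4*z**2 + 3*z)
(10*y + 2*z, 0, -8*x - 10*y - 2)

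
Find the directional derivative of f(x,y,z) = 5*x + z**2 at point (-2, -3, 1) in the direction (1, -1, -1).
sqrt(3)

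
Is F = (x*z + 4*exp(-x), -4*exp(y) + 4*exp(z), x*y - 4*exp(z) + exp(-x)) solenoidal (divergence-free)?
No, ∇·F = z - 4*exp(y) - 4*exp(z) - 4*exp(-x)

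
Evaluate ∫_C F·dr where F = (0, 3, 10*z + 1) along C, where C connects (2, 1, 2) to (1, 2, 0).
-19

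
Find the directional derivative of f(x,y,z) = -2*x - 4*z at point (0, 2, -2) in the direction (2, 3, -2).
4*sqrt(17)/17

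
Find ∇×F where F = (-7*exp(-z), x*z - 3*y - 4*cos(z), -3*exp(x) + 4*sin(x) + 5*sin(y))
(-x - 4*sin(z) + 5*cos(y), 3*exp(x) - 4*cos(x) + 7*exp(-z), z)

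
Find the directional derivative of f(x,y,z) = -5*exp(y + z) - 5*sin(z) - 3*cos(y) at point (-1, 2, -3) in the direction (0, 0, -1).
5*cos(3) + 5*exp(-1)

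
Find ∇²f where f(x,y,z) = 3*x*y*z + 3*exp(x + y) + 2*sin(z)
6*exp(x + y) - 2*sin(z)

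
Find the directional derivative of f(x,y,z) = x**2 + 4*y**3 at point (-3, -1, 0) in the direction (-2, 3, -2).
48*sqrt(17)/17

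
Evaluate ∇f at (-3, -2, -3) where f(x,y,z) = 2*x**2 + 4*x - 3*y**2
(-8, 12, 0)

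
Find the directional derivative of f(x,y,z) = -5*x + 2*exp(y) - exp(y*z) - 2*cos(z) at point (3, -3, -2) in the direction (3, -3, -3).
sqrt(3)*(-5*exp(9) - 5*exp(3) - 2 + 2*exp(3)*sin(2))*exp(-3)/3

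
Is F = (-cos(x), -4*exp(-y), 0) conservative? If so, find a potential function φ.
Yes, F is conservative. φ = -sin(x) + 4*exp(-y)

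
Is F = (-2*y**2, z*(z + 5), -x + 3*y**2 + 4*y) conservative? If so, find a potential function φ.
No, ∇×F = (6*y - 2*z - 1, 1, 4*y) ≠ 0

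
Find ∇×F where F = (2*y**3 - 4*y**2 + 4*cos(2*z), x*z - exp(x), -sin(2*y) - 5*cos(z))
(-x - 2*cos(2*y), -8*sin(2*z), -6*y**2 + 8*y + z - exp(x))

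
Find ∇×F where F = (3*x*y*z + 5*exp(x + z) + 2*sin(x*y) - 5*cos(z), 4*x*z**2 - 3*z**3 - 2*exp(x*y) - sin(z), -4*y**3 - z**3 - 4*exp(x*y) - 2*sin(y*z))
(-8*x*z - 4*x*exp(x*y) - 12*y**2 + 9*z**2 - 2*z*cos(y*z) + cos(z), 3*x*y + 4*y*exp(x*y) + 5*exp(x + z) + 5*sin(z), -3*x*z - 2*x*cos(x*y) - 2*y*exp(x*y) + 4*z**2)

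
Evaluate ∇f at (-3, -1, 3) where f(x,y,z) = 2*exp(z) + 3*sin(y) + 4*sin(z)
(0, 3*cos(1), 4*cos(3) + 2*exp(3))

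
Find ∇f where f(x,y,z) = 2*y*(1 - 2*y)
(0, 2 - 8*y, 0)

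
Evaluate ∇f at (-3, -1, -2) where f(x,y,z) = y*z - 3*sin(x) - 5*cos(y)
(-3*cos(3), -5*sin(1) - 2, -1)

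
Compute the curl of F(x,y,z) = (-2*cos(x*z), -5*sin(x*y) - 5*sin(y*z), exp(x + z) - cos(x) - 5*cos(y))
(5*y*cos(y*z) + 5*sin(y), 2*x*sin(x*z) - exp(x + z) - sin(x), -5*y*cos(x*y))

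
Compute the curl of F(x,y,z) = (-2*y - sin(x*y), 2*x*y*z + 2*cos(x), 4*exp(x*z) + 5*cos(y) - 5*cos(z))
(-2*x*y - 5*sin(y), -4*z*exp(x*z), x*cos(x*y) + 2*y*z - 2*sin(x) + 2)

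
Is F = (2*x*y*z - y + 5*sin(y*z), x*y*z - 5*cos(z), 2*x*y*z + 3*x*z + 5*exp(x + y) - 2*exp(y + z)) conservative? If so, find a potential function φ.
No, ∇×F = (-x*y + 2*x*z + 5*exp(x + y) - 2*exp(y + z) - 5*sin(z), 2*x*y - 2*y*z + 5*y*cos(y*z) - 3*z - 5*exp(x + y), -2*x*z + y*z - 5*z*cos(y*z) + 1) ≠ 0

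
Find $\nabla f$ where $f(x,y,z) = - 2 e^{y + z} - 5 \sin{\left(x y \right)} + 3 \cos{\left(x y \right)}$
(-y*(3*sin(x*y) + 5*cos(x*y)), -3*x*sin(x*y) - 5*x*cos(x*y) - 2*exp(y + z), -2*exp(y + z))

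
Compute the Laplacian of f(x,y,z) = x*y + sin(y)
-sin(y)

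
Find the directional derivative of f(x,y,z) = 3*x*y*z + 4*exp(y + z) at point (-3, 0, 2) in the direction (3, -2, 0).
4*sqrt(13)*(9 - 2*exp(2))/13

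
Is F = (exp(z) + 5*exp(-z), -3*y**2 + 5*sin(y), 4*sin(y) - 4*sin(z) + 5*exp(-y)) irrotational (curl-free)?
No, ∇×F = (4*cos(y) - 5*exp(-y), exp(z) - 5*exp(-z), 0)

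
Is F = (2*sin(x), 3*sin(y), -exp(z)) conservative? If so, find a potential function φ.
Yes, F is conservative. φ = -exp(z) - 2*cos(x) - 3*cos(y)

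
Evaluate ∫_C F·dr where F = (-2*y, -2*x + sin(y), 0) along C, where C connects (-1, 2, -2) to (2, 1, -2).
-8 - cos(1) + cos(2)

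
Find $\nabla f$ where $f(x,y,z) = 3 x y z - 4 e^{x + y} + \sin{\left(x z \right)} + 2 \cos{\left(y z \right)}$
(3*y*z + z*cos(x*z) - 4*exp(x + y), 3*x*z - 2*z*sin(y*z) - 4*exp(x + y), 3*x*y + x*cos(x*z) - 2*y*sin(y*z))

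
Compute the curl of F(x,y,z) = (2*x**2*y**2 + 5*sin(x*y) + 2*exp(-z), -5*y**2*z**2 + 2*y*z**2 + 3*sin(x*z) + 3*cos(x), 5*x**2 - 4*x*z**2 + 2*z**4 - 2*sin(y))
(-3*x*cos(x*z) + 10*y**2*z - 4*y*z - 2*cos(y), -10*x + 4*z**2 - 2*exp(-z), -4*x**2*y - 5*x*cos(x*y) + 3*z*cos(x*z) - 3*sin(x))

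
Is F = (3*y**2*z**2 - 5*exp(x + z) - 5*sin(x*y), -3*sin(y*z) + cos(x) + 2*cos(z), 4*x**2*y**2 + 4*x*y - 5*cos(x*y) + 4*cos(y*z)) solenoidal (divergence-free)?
No, ∇·F = -4*y*sin(y*z) - 5*y*cos(x*y) - 3*z*cos(y*z) - 5*exp(x + z)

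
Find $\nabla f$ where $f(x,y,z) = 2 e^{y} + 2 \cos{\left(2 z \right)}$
(0, 2*exp(y), -4*sin(2*z))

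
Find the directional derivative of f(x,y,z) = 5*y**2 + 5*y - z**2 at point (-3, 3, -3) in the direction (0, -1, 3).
-17*sqrt(10)/10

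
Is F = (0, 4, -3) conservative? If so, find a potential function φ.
Yes, F is conservative. φ = 4*y - 3*z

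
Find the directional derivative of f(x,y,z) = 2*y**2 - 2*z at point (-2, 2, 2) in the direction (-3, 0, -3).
sqrt(2)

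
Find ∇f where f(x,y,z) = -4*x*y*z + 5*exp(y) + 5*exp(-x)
(-4*y*z - 5*exp(-x), -4*x*z + 5*exp(y), -4*x*y)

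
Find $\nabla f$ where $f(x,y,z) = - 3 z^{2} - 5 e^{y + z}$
(0, -5*exp(y + z), -6*z - 5*exp(y + z))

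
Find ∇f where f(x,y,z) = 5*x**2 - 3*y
(10*x, -3, 0)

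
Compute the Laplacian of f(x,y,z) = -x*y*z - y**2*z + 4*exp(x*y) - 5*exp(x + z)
4*x**2*exp(x*y) + 4*y**2*exp(x*y) - 2*z - 10*exp(x + z)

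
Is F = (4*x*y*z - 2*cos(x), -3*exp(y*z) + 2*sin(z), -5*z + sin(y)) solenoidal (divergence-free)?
No, ∇·F = 4*y*z - 3*z*exp(y*z) + 2*sin(x) - 5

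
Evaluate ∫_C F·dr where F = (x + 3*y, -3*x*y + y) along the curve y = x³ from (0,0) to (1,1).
13/28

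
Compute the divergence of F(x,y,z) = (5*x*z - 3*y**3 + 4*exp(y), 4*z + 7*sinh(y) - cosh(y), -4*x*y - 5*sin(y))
5*z - sinh(y) + 7*cosh(y)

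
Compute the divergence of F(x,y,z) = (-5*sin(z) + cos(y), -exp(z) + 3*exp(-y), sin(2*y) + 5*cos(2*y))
-3*exp(-y)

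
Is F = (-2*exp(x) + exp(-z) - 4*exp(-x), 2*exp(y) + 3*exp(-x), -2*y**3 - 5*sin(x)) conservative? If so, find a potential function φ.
No, ∇×F = (-6*y**2, 5*cos(x) - exp(-z), -3*exp(-x)) ≠ 0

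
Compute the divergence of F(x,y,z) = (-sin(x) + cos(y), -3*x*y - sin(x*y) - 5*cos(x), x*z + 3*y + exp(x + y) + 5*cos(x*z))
-5*x*sin(x*z) - x*cos(x*y) - 2*x - cos(x)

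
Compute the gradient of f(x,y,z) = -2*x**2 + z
(-4*x, 0, 1)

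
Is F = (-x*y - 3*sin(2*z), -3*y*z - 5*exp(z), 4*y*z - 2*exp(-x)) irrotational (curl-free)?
No, ∇×F = (3*y + 4*z + 5*exp(z), -6*cos(2*z) - 2*exp(-x), x)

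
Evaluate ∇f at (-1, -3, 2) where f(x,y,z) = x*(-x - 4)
(-2, 0, 0)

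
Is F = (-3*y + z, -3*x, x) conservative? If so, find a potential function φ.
Yes, F is conservative. φ = x*(-3*y + z)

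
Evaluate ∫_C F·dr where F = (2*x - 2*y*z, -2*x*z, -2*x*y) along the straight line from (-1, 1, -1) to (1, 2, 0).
2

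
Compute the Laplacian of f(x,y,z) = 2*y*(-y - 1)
-4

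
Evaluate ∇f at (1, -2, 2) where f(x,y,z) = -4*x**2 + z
(-8, 0, 1)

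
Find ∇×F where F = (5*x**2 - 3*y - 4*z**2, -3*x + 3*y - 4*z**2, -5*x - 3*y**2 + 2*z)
(-6*y + 8*z, 5 - 8*z, 0)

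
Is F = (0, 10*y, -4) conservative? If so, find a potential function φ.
Yes, F is conservative. φ = 5*y**2 - 4*z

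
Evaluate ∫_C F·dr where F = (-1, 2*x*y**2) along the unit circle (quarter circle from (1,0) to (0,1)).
pi/8 + 1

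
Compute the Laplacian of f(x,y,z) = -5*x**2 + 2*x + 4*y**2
-2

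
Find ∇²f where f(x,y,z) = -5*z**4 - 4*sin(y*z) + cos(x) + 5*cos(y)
4*y**2*sin(y*z) + 4*z**2*sin(y*z) - 60*z**2 - cos(x) - 5*cos(y)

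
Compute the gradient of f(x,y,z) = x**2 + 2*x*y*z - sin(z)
(2*x + 2*y*z, 2*x*z, 2*x*y - cos(z))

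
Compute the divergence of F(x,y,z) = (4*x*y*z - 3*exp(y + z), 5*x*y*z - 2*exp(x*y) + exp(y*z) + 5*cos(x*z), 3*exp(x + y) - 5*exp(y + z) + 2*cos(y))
5*x*z - 2*x*exp(x*y) + 4*y*z + z*exp(y*z) - 5*exp(y + z)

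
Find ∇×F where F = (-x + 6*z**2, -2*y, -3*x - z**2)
(0, 12*z + 3, 0)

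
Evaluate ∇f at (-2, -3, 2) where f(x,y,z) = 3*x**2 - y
(-12, -1, 0)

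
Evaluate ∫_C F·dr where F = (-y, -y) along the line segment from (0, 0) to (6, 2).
-8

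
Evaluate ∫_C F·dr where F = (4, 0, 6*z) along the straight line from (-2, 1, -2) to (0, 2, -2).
8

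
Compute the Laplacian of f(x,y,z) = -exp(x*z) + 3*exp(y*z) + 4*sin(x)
-x**2*exp(x*z) + 3*y**2*exp(y*z) - z**2*exp(x*z) + 3*z**2*exp(y*z) - 4*sin(x)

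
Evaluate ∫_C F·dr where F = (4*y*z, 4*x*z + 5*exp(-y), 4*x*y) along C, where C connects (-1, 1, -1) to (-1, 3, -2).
-5*exp(-3) + 5*exp(-1) + 20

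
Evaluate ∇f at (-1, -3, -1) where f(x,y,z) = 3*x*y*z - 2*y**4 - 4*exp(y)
(9, 219 - 4*exp(-3), 9)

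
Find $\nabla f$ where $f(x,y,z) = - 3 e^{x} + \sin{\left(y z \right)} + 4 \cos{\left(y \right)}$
(-3*exp(x), z*cos(y*z) - 4*sin(y), y*cos(y*z))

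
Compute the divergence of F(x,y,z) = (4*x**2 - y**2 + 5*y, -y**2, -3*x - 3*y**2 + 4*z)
8*x - 2*y + 4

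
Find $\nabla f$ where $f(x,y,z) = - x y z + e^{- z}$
(-y*z, -x*z, -x*y - exp(-z))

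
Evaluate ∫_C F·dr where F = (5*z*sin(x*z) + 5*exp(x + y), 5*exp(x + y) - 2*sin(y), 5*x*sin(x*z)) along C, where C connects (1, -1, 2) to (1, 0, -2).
-3 - 2*cos(1) + 5*E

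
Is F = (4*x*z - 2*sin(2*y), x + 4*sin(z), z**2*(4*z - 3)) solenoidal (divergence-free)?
No, ∇·F = 2*z*(6*z - 1)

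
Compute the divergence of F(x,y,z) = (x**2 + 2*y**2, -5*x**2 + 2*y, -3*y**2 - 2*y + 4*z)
2*x + 6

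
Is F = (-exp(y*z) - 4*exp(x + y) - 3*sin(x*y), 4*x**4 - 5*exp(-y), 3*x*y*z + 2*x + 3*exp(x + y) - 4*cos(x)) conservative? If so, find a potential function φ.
No, ∇×F = (3*x*z + 3*exp(x + y), -3*y*z - y*exp(y*z) - 3*exp(x + y) - 4*sin(x) - 2, 16*x**3 + 3*x*cos(x*y) + z*exp(y*z) + 4*exp(x + y)) ≠ 0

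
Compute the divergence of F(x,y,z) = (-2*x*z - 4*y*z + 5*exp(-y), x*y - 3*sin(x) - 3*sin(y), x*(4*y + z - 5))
2*x - 2*z - 3*cos(y)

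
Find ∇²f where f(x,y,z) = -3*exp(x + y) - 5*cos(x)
-6*exp(x + y) + 5*cos(x)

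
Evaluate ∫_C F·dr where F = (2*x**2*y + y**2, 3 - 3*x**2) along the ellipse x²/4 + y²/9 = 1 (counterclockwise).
-12*pi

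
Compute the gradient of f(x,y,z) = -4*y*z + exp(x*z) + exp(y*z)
(z*exp(x*z), z*(exp(y*z) - 4), x*exp(x*z) + y*exp(y*z) - 4*y)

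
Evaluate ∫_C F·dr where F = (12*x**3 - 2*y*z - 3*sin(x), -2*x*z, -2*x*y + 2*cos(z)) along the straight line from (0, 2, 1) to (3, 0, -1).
-4*sin(1) + 3*cos(3) + 240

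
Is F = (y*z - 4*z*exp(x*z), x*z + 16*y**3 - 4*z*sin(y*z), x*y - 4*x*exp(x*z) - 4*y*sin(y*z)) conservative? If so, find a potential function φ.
Yes, F is conservative. φ = x*y*z + 4*y**4 - 4*exp(x*z) + 4*cos(y*z)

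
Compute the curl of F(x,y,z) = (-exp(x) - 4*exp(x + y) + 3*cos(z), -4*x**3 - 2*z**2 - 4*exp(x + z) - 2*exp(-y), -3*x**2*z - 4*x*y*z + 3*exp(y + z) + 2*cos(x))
(-4*x*z + 4*z + 4*exp(x + z) + 3*exp(y + z), 6*x*z + 4*y*z + 2*sin(x) - 3*sin(z), -12*x**2 + 4*exp(x + y) - 4*exp(x + z))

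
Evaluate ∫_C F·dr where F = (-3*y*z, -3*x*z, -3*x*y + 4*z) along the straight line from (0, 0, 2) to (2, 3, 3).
-44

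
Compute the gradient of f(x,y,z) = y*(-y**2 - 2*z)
(0, -3*y**2 - 2*z, -2*y)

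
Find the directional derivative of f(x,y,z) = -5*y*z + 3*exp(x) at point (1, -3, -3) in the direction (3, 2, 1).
9*sqrt(14)*(E + 5)/14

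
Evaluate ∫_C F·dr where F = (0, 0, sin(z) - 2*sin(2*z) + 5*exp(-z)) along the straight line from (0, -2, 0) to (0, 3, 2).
-5*exp(-2) + cos(4) - cos(2) + 5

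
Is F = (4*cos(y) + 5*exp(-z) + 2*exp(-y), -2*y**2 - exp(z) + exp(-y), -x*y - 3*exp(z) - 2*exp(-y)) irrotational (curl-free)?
No, ∇×F = (-x + exp(z) + 2*exp(-y), y - 5*exp(-z), 4*sin(y) + 2*exp(-y))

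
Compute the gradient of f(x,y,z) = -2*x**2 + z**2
(-4*x, 0, 2*z)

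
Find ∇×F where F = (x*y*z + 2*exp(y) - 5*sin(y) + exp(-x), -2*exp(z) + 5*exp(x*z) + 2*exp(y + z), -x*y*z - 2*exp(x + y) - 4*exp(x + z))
(-x*z - 5*x*exp(x*z) + 2*exp(z) - 2*exp(x + y) - 2*exp(y + z), x*y + y*z + 2*exp(x + y) + 4*exp(x + z), -x*z + 5*z*exp(x*z) - 2*exp(y) + 5*cos(y))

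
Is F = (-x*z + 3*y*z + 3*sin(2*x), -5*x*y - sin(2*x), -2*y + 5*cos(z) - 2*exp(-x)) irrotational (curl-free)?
No, ∇×F = (-2, -x + 3*y - 2*exp(-x), -5*y - 3*z - 2*cos(2*x))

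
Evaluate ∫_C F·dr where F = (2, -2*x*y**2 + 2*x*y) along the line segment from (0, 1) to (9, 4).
-315/2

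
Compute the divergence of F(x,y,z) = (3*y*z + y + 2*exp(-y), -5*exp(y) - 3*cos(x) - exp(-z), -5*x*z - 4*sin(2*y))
-5*x - 5*exp(y)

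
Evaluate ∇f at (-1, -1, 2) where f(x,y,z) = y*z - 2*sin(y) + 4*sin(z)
(0, 2 - 2*cos(1), 4*cos(2) - 1)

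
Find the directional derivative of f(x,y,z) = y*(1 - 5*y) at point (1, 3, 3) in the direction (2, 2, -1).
-58/3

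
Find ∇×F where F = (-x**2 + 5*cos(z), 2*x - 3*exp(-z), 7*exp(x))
(-3*exp(-z), -7*exp(x) - 5*sin(z), 2)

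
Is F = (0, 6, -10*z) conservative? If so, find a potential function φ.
Yes, F is conservative. φ = 6*y - 5*z**2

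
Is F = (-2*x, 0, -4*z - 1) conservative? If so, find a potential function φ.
Yes, F is conservative. φ = -x**2 - 2*z**2 - z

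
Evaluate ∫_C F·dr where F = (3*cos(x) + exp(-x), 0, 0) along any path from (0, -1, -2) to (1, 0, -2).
-exp(-1) + 1 + 3*sin(1)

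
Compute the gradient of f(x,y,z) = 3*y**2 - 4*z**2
(0, 6*y, -8*z)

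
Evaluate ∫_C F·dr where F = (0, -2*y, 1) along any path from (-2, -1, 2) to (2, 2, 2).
-3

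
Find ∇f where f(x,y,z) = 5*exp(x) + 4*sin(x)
(5*exp(x) + 4*cos(x), 0, 0)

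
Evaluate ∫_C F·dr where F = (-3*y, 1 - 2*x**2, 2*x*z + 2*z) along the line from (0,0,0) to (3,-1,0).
19/2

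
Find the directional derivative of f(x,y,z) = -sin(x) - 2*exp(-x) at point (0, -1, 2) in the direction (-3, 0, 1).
-3*sqrt(10)/10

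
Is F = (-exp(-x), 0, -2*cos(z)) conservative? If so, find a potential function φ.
Yes, F is conservative. φ = -2*sin(z) + exp(-x)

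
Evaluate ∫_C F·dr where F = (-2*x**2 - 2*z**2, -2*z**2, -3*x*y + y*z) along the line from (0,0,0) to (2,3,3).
-133/3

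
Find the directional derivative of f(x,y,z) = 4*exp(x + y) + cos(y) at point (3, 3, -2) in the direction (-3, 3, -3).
-sqrt(3)*sin(3)/3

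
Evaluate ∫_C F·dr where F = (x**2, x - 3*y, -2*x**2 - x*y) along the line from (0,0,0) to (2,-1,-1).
13/6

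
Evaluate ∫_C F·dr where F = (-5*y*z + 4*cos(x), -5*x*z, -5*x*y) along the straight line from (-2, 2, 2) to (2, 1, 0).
-40 + 8*sin(2)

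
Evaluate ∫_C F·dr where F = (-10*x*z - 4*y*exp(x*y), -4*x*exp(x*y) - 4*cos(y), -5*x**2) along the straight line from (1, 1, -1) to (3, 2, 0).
-4*exp(6) - 5 - 4*sin(2) + 4*sin(1) + 4*E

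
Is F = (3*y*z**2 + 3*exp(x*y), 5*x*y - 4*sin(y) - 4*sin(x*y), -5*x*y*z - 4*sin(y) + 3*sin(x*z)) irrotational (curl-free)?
No, ∇×F = (-5*x*z - 4*cos(y), z*(11*y - 3*cos(x*z)), -3*x*exp(x*y) - 4*y*cos(x*y) + 5*y - 3*z**2)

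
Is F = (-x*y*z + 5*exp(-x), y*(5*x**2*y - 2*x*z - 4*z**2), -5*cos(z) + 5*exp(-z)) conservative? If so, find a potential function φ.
No, ∇×F = (2*y*(x + 4*z), -x*y, x*z + 2*y*(5*x*y - z)) ≠ 0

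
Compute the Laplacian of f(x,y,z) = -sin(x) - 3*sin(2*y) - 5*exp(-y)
sin(x) + 12*sin(2*y) - 5*exp(-y)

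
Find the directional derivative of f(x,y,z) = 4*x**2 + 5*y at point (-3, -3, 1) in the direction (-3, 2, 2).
82*sqrt(17)/17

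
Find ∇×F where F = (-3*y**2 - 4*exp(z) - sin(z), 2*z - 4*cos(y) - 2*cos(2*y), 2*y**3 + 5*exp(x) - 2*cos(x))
(6*y**2 - 2, -5*exp(x) - 4*exp(z) - 2*sin(x) - cos(z), 6*y)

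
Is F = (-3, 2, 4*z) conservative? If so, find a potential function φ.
Yes, F is conservative. φ = -3*x + 2*y + 2*z**2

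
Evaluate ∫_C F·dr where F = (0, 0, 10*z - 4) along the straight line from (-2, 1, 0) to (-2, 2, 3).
33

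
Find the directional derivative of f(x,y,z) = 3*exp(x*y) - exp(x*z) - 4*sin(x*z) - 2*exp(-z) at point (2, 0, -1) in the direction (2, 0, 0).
4*cos(2) + exp(-2)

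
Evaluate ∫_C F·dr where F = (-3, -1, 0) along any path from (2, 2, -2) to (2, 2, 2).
0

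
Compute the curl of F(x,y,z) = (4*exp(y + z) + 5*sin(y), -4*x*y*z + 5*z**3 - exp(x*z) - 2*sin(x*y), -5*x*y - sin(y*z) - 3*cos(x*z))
(4*x*y + x*exp(x*z) - 5*x - 15*z**2 - z*cos(y*z), 5*y - 3*z*sin(x*z) + 4*exp(y + z), -4*y*z - 2*y*cos(x*y) - z*exp(x*z) - 4*exp(y + z) - 5*cos(y))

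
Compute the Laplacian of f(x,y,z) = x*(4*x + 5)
8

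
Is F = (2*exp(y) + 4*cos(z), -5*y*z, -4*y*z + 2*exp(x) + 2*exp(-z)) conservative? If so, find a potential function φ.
No, ∇×F = (5*y - 4*z, -2*exp(x) - 4*sin(z), -2*exp(y)) ≠ 0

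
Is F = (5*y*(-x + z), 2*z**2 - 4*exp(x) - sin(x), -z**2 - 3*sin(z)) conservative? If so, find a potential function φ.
No, ∇×F = (-4*z, 5*y, 5*x - 5*z - 4*exp(x) - cos(x)) ≠ 0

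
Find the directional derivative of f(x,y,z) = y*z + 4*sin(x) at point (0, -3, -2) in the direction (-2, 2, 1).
-5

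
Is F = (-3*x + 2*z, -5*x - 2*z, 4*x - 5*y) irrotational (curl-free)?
No, ∇×F = (-3, -2, -5)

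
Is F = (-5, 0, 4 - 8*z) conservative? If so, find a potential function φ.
Yes, F is conservative. φ = -5*x - 4*z**2 + 4*z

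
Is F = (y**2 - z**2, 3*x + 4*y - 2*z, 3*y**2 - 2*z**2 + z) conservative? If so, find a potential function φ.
No, ∇×F = (6*y + 2, -2*z, 3 - 2*y) ≠ 0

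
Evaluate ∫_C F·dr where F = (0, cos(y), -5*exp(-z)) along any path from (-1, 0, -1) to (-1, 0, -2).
5*E*(-1 + E)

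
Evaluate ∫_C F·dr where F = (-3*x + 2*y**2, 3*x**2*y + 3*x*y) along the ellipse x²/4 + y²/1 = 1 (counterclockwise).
0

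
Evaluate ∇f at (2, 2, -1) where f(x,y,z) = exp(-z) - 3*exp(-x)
(3*exp(-2), 0, -E)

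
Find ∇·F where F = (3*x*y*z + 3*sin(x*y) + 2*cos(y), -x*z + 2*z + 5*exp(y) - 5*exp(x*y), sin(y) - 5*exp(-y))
-5*x*exp(x*y) + 3*y*z + 3*y*cos(x*y) + 5*exp(y)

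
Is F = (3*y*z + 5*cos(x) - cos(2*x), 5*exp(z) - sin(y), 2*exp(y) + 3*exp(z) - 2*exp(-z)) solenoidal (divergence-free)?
No, ∇·F = 3*exp(z) - 5*sin(x) + 2*sin(2*x) - cos(y) + 2*exp(-z)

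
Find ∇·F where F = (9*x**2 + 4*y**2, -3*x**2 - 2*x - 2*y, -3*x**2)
18*x - 2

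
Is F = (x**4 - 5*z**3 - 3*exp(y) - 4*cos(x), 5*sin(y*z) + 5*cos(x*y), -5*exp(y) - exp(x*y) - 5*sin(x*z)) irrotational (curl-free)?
No, ∇×F = (-x*exp(x*y) - 5*y*cos(y*z) - 5*exp(y), y*exp(x*y) - 15*z**2 + 5*z*cos(x*z), -5*y*sin(x*y) + 3*exp(y))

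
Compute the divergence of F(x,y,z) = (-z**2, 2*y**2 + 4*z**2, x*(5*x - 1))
4*y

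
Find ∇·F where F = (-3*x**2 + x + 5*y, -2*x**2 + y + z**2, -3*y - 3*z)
-6*x - 1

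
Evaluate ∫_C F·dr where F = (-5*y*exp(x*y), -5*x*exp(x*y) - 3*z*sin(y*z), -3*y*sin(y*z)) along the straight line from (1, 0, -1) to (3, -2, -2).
3*cos(4) - 5*exp(-6) + 2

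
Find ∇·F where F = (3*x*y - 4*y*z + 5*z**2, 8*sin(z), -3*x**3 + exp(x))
3*y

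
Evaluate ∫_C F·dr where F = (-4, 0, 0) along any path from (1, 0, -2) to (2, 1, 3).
-4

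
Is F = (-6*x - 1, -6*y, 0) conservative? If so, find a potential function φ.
Yes, F is conservative. φ = -3*x**2 - x - 3*y**2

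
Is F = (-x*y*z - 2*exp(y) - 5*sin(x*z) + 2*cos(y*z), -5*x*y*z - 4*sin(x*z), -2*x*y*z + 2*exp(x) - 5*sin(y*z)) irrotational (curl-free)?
No, ∇×F = (5*x*y - 2*x*z + 4*x*cos(x*z) - 5*z*cos(y*z), -x*y - 5*x*cos(x*z) + 2*y*z - 2*y*sin(y*z) - 2*exp(x), x*z - 5*y*z + 2*z*sin(y*z) - 4*z*cos(x*z) + 2*exp(y))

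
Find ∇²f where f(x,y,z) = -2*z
0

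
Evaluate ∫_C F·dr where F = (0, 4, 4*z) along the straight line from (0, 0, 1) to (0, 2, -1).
8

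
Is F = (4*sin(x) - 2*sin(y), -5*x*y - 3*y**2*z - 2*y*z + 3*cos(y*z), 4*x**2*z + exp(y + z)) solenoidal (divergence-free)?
No, ∇·F = 4*x**2 - 5*x - 6*y*z - 3*z*sin(y*z) - 2*z + exp(y + z) + 4*cos(x)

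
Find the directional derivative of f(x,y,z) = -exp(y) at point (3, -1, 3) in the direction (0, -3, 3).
sqrt(2)*exp(-1)/2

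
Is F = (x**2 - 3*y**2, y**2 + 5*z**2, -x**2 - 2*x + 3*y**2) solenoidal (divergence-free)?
No, ∇·F = 2*x + 2*y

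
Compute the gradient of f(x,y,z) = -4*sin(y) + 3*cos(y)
(0, -3*sin(y) - 4*cos(y), 0)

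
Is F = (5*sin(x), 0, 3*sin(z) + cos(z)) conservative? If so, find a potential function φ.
Yes, F is conservative. φ = sin(z) - 5*cos(x) - 3*cos(z)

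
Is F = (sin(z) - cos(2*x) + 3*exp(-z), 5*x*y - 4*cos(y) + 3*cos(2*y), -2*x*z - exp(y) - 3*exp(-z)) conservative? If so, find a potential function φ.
No, ∇×F = (-exp(y), 2*z + cos(z) - 3*exp(-z), 5*y) ≠ 0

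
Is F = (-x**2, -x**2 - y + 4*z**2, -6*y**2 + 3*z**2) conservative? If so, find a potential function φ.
No, ∇×F = (-12*y - 8*z, 0, -2*x) ≠ 0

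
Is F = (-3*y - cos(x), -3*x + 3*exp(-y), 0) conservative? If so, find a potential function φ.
Yes, F is conservative. φ = -3*x*y - sin(x) - 3*exp(-y)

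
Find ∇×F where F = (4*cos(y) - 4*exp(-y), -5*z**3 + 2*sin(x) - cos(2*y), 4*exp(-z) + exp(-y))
(15*z**2 - exp(-y), 0, 4*sin(y) + 2*cos(x) - 4*exp(-y))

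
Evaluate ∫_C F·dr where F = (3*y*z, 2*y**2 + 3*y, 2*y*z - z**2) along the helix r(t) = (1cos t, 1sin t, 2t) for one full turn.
2*pi*(-32*pi**2 - 9*pi - 24)/3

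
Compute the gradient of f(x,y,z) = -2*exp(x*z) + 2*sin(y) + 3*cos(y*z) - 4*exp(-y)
(-2*z*exp(x*z), -3*z*sin(y*z) + 2*cos(y) + 4*exp(-y), -2*x*exp(x*z) - 3*y*sin(y*z))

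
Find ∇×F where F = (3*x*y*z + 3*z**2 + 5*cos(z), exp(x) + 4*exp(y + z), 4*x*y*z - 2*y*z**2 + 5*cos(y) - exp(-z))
(4*x*z - 2*z**2 - 4*exp(y + z) - 5*sin(y), 3*x*y - 4*y*z + 6*z - 5*sin(z), -3*x*z + exp(x))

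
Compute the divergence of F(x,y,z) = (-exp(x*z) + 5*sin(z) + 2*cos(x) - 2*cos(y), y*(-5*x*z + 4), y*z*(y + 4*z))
-5*x*z + y**2 + 8*y*z - z*exp(x*z) - 2*sin(x) + 4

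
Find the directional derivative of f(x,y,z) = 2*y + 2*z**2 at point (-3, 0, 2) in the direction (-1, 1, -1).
-2*sqrt(3)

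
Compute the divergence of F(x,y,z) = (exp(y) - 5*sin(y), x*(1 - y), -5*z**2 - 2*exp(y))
-x - 10*z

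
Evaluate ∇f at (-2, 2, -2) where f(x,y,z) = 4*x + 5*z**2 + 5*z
(4, 0, -15)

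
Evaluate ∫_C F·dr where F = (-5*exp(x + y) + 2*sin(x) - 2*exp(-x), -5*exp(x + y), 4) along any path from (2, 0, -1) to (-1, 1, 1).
-2*cos(1) + 2*cos(2) - 2*exp(-2) + 3 + 2*E + 5*exp(2)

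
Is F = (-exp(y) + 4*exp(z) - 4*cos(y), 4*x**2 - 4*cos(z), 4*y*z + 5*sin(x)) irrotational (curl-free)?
No, ∇×F = (4*z - 4*sin(z), 4*exp(z) - 5*cos(x), 8*x + exp(y) - 4*sin(y))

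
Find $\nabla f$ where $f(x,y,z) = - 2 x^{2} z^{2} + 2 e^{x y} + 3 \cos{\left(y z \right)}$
(-4*x*z**2 + 2*y*exp(x*y), 2*x*exp(x*y) - 3*z*sin(y*z), -4*x**2*z - 3*y*sin(y*z))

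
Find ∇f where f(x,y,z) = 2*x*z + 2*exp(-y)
(2*z, -2*exp(-y), 2*x)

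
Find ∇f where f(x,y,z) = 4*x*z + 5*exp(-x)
(4*z - 5*exp(-x), 0, 4*x)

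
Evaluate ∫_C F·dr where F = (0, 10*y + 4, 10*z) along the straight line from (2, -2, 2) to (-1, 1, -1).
-18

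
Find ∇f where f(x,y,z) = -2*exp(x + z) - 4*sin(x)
(-2*exp(x + z) - 4*cos(x), 0, -2*exp(x + z))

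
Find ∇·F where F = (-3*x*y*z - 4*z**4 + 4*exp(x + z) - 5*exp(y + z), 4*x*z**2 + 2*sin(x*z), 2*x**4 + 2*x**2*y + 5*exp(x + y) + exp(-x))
-3*y*z + 4*exp(x + z)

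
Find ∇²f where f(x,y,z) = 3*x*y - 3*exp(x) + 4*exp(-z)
-3*exp(x) + 4*exp(-z)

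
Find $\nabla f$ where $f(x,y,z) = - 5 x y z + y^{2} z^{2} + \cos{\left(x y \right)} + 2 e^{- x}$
(-5*y*z - y*sin(x*y) - 2*exp(-x), -5*x*z - x*sin(x*y) + 2*y*z**2, y*(-5*x + 2*y*z))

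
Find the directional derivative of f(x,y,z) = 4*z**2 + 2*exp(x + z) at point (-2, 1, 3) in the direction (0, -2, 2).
sqrt(2)*(E + 12)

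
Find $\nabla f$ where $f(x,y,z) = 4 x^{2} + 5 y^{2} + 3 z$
(8*x, 10*y, 3)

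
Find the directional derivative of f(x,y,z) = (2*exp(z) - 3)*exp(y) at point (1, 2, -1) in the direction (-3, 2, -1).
sqrt(14)*E*(1 - 3*E)/7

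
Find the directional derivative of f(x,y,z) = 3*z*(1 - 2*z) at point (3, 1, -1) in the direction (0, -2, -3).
-45*sqrt(13)/13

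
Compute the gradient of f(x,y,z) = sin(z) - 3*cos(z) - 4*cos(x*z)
(4*z*sin(x*z), 0, 4*x*sin(x*z) + 3*sin(z) + cos(z))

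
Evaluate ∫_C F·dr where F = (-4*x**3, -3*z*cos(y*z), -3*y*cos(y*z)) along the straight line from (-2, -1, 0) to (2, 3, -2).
3*sin(6)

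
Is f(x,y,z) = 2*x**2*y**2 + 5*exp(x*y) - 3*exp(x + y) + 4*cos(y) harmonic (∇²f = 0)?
No, ∇²f = 5*x**2*exp(x*y) + 4*x**2 + 5*y**2*exp(x*y) + 4*y**2 - 6*exp(x + y) - 4*cos(y)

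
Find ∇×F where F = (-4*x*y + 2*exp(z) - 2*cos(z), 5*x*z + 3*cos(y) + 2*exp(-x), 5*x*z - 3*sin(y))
(-5*x - 3*cos(y), -5*z + 2*exp(z) + 2*sin(z), 4*x + 5*z - 2*exp(-x))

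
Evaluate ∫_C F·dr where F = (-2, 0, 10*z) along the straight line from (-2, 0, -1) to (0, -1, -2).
11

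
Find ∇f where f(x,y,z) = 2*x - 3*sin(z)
(2, 0, -3*cos(z))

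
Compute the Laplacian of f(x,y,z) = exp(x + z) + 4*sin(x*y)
-4*x**2*sin(x*y) - 4*y**2*sin(x*y) + 2*exp(x + z)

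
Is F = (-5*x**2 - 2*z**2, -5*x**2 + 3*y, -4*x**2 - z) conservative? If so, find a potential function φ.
No, ∇×F = (0, 8*x - 4*z, -10*x) ≠ 0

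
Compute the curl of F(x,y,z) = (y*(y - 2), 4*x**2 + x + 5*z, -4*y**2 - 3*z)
(-8*y - 5, 0, 8*x - 2*y + 3)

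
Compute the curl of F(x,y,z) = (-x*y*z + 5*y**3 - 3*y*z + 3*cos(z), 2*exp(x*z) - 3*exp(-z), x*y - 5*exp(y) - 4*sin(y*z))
(-2*x*exp(x*z) + x - 4*z*cos(y*z) - 5*exp(y) - 3*exp(-z), -x*y - 4*y - 3*sin(z), x*z - 15*y**2 + 2*z*exp(x*z) + 3*z)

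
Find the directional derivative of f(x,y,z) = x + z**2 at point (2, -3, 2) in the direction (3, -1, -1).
-sqrt(11)/11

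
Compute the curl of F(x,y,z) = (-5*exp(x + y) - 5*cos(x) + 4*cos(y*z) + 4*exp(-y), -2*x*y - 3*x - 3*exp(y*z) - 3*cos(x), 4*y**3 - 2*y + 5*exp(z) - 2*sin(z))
(12*y**2 + 3*y*exp(y*z) - 2, -4*y*sin(y*z), -2*y + 4*z*sin(y*z) + 5*exp(x + y) + 3*sin(x) - 3 + 4*exp(-y))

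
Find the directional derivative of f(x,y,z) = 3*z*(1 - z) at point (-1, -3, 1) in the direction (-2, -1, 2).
-2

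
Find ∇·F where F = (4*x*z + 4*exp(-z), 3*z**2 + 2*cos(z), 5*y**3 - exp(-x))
4*z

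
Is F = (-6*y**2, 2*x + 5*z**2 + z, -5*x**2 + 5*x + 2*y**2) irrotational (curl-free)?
No, ∇×F = (4*y - 10*z - 1, 10*x - 5, 12*y + 2)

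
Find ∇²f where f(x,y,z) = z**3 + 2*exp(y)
6*z + 2*exp(y)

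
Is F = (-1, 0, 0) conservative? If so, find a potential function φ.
Yes, F is conservative. φ = -x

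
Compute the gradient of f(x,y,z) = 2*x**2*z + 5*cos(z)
(4*x*z, 0, 2*x**2 - 5*sin(z))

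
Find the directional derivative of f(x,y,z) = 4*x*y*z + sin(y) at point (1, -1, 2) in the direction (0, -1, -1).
-sqrt(2)*(cos(1) + 4)/2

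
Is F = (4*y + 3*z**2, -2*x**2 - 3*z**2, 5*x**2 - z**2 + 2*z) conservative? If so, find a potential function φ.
No, ∇×F = (6*z, -10*x + 6*z, -4*x - 4) ≠ 0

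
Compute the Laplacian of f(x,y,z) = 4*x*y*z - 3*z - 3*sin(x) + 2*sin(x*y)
-2*x**2*sin(x*y) - 2*y**2*sin(x*y) + 3*sin(x)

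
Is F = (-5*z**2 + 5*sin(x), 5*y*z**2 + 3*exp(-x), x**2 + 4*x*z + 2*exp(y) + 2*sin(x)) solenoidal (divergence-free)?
No, ∇·F = 4*x + 5*z**2 + 5*cos(x)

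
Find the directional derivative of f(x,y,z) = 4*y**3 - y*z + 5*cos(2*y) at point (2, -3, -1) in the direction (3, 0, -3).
-3*sqrt(2)/2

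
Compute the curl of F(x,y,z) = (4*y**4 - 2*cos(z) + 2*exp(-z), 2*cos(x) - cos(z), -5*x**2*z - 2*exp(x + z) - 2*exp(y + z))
(-2*exp(y + z) - sin(z), 2*((5*x*z + exp(x + z) + sin(z))*exp(z) - 1)*exp(-z), -16*y**3 - 2*sin(x))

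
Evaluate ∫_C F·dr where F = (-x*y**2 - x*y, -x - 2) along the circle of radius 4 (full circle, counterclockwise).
-16*pi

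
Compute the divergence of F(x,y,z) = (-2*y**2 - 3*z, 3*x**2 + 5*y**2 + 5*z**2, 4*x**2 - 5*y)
10*y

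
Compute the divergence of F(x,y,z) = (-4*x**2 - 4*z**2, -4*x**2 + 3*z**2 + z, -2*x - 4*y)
-8*x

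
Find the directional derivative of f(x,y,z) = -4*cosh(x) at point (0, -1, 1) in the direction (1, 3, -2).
0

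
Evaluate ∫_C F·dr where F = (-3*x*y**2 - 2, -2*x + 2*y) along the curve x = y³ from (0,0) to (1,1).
-21/8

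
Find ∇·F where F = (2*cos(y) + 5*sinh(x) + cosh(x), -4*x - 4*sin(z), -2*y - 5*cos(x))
sinh(x) + 5*cosh(x)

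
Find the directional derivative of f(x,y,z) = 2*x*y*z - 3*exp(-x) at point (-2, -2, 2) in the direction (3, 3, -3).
sqrt(3)*(-8 + exp(2))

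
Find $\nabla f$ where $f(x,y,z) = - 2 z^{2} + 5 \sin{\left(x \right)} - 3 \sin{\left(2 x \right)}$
(5*cos(x) - 6*cos(2*x), 0, -4*z)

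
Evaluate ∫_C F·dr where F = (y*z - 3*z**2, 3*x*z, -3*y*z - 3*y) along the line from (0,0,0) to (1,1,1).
-13/6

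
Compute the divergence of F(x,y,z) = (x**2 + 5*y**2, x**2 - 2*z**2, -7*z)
2*x - 7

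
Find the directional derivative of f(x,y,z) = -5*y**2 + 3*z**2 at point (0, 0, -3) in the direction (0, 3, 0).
0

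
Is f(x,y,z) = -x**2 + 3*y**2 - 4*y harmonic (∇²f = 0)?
No, ∇²f = 4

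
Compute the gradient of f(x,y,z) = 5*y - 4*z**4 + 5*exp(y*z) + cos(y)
(0, 5*z*exp(y*z) - sin(y) + 5, 5*y*exp(y*z) - 16*z**3)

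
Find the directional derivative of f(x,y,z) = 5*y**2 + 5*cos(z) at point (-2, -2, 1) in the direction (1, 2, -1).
5*sqrt(6)*(-8 + sin(1))/6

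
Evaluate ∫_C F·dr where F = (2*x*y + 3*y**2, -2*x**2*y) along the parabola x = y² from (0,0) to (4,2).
424/15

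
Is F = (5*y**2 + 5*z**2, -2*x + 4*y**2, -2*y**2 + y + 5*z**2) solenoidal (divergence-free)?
No, ∇·F = 8*y + 10*z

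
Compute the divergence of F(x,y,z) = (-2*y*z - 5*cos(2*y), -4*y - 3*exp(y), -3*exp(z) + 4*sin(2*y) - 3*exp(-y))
-3*exp(y) - 3*exp(z) - 4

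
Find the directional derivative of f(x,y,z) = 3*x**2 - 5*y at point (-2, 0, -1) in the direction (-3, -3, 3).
17*sqrt(3)/3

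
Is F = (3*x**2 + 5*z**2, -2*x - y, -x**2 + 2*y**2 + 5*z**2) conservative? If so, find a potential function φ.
No, ∇×F = (4*y, 2*x + 10*z, -2) ≠ 0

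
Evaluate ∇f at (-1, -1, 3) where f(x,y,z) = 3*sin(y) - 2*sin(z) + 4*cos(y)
(0, 3*cos(1) + 4*sin(1), -2*cos(3))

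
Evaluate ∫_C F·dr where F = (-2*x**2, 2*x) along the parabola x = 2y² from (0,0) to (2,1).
-4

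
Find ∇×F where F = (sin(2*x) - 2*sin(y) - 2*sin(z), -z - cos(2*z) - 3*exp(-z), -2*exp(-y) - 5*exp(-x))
(-2*sin(2*z) + 1 - 3*exp(-z) + 2*exp(-y), -2*cos(z) - 5*exp(-x), 2*cos(y))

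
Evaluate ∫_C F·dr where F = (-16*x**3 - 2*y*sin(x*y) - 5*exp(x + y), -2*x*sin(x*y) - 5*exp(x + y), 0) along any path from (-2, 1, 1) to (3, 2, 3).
-5*exp(5) - 260 - 2*cos(2) + 5*exp(-1) + 2*cos(6)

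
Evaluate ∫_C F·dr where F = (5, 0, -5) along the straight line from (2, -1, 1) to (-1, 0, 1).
-15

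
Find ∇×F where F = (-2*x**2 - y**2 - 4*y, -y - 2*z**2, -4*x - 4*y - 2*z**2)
(4*z - 4, 4, 2*y + 4)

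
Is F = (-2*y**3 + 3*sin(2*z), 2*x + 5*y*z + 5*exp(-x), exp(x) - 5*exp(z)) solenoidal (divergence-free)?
No, ∇·F = 5*z - 5*exp(z)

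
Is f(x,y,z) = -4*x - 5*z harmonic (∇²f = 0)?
Yes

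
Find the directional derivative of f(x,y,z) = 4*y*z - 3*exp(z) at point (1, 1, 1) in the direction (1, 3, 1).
sqrt(11)*(16 - 3*E)/11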